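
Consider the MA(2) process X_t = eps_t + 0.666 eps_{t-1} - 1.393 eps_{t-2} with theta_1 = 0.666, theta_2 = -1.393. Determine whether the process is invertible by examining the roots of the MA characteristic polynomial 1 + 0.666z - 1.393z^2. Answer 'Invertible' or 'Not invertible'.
\text{Not invertible}

The MA(q) characteristic polynomial is P(z) = 1 + 0.666z - 1.393z^2.
Invertibility requires all roots to lie outside the unit circle, i.e. |z| > 1 for every root.
Set 1 + (0.666) z + (-1.393) z^2 = 0, i.e. a z^2 + b z + c = 0 with a = -1.393, b = 0.666, c = 1.
Discriminant D = b^2 - 4ac = (0.666)^2 - 4*(-1.393)*1 = 0.443556 - (-5.572) = 6.015556.
D >= 0, so the roots are real: z = (-b +/- sqrt(D)) / (2a) = (-0.666 +/- 2.452663) / (-2.786).
  z_1 = (-0.666 + 2.452663) / (-2.786) = -0.6413,   |z_1| = 0.6413.
  z_2 = (-0.666 - 2.452663) / (-2.786) = 1.1194,   |z_2| = 1.1194.
Moduli of all roots: 0.6413, 1.1194.
All moduli strictly greater than 1? No.
Verdict: Not invertible.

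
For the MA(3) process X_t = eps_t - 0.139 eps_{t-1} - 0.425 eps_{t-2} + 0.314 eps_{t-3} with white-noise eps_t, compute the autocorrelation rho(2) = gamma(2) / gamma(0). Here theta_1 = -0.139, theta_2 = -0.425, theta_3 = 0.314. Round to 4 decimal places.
\rho(2) = -0.3609

For an MA(q) process with theta_0 = 1, the autocovariance is
  gamma(k) = sigma^2 * sum_{i=0..q-k} theta_i * theta_{i+k},
and rho(k) = gamma(k) / gamma(0). Sigma^2 cancels.
  numerator   = (1)*(-0.425) + (-0.139)*(0.314) = -0.468646.
  denominator = (1)^2 + (-0.139)^2 + (-0.425)^2 + (0.314)^2 = 1.298542.
  rho(2) = -0.468646 / 1.298542 = -0.3609.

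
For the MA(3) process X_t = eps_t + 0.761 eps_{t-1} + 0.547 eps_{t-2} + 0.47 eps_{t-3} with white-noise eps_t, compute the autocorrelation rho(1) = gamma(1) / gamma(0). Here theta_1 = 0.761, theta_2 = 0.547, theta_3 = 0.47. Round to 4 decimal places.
\rho(1) = 0.6833

For an MA(q) process with theta_0 = 1, the autocovariance is
  gamma(k) = sigma^2 * sum_{i=0..q-k} theta_i * theta_{i+k},
and rho(k) = gamma(k) / gamma(0). Sigma^2 cancels.
  numerator   = (1)*(0.761) + (0.761)*(0.547) + (0.547)*(0.47) = 1.434357.
  denominator = (1)^2 + (0.761)^2 + (0.547)^2 + (0.47)^2 = 2.09923.
  rho(1) = 1.434357 / 2.09923 = 0.6833.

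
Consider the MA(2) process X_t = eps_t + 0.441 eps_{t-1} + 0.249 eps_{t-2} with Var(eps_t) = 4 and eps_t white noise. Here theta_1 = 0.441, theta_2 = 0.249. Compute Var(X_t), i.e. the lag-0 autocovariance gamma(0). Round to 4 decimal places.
\gamma(0) = 5.0259

For an MA(q) process X_t = eps_t + sum_i theta_i eps_{t-i} with
Var(eps_t) = sigma^2, the variance is
  gamma(0) = sigma^2 * (1 + sum_i theta_i^2).
  sum_i theta_i^2 = (0.441)^2 + (0.249)^2 = 0.194481 + 0.062001 = 0.256482.
  gamma(0) = 4 * (1 + 0.256482) = 4 * 1.256482 = 5.025928, which rounds to 5.0259.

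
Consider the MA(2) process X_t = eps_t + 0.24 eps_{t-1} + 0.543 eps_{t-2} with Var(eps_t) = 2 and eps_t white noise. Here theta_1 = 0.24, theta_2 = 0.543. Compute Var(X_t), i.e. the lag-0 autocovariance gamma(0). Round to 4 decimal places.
\gamma(0) = 2.7049

For an MA(q) process X_t = eps_t + sum_i theta_i eps_{t-i} with
Var(eps_t) = sigma^2, the variance is
  gamma(0) = sigma^2 * (1 + sum_i theta_i^2).
  sum_i theta_i^2 = (0.24)^2 + (0.543)^2 = 0.0576 + 0.294849 = 0.352449.
  gamma(0) = 2 * (1 + 0.352449) = 2 * 1.352449 = 2.704898, which rounds to 2.7049.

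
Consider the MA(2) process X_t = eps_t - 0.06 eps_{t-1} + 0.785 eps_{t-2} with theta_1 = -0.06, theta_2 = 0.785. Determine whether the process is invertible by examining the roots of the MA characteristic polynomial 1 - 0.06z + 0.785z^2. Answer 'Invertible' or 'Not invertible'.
\text{Invertible}

The MA(q) characteristic polynomial is P(z) = 1 - 0.06z + 0.785z^2.
Invertibility requires all roots to lie outside the unit circle, i.e. |z| > 1 for every root.
Set 1 + (-0.06) z + (0.785) z^2 = 0, i.e. a z^2 + b z + c = 0 with a = 0.785, b = -0.06, c = 1.
Discriminant D = b^2 - 4ac = (-0.06)^2 - 4*(0.785)*1 = 0.0036 - (3.14) = -3.1364.
D < 0, so the roots are the complex-conjugate pair z = (-b +/- i sqrt(-D)) / (2a) = 0.0382 +/- 1.128i.
For a conjugate pair |z|^2 = z * conj(z) = (product of roots) = c/a = 1/(0.785) = 1.273885, so |z| = sqrt(1.273885) = 1.1287 for both roots.
Moduli of all roots: 1.1287, 1.1287.
All moduli strictly greater than 1? Yes.
Verdict: Invertible.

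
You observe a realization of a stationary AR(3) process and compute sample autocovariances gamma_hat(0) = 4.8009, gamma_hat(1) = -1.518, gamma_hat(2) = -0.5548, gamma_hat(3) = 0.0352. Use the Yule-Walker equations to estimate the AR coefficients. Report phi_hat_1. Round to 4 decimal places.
\hat\phi_{1} = -0.4240

The Yule-Walker equations for an AR(p) process read, in matrix form,
  Gamma_p phi = r_p,   with   (Gamma_p)_{ij} = gamma(|i - j|),
                       (r_p)_i = gamma(i),   i,j = 1..p.
Substitute the sample gammas (Toeplitz matrix and right-hand side of size 3):
  Gamma_p = [[4.8009, -1.518, -0.5548], [-1.518, 4.8009, -1.518], [-0.5548, -1.518, 4.8009]]
  r_p     = [-1.518, -0.5548, 0.0352]
Written out (R1..R3):
  (R1) 4.8009 phi_1 - 1.518 phi_2 - 0.5548 phi_3 = -1.518
  (R2) -1.518 phi_1 + 4.8009 phi_2 - 1.518 phi_3 = -0.5548
  (R3) -0.5548 phi_1 - 1.518 phi_2 + 4.8009 phi_3 = 0.0352
Gaussian elimination:
  R2 <- R2 - (-1.518/4.8009) R1 = R2 - (-0.316191) R1:  4.320922 phi_2 - 1.693423 phi_3 = -1.034778
  R3 <- R3 - (-0.5548/4.8009) R1 = R3 - (-0.115562) R1:  -1.693423 phi_2 + 4.736786 phi_3 = -0.140223
  R3 <- R3 - (-1.693423/4.320922) R2 = R3 - (-0.391912) R2:  4.073113 phi_3 = -0.545765
Back-substitution:
  phi_hat_3 = -0.545765 / 4.073113 = -0.133992
  phi_hat_2 = (-1.034778 - (-1.693423)(-0.133992)) / 4.320922 = -0.291994
  phi_hat_1 = (-1.518 - (-1.518)(-0.291994) - (-0.5548)(-0.133992)) / 4.8009 = -0.424001
So phi_hat = [-0.4240, -0.2920, -0.1340].
Therefore phi_hat_1 = -0.4240.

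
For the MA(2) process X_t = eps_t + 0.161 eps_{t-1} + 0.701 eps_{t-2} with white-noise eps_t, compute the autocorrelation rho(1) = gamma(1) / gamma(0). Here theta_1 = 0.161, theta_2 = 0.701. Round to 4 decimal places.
\rho(1) = 0.1805

For an MA(q) process with theta_0 = 1, the autocovariance is
  gamma(k) = sigma^2 * sum_{i=0..q-k} theta_i * theta_{i+k},
and rho(k) = gamma(k) / gamma(0). Sigma^2 cancels.
  numerator   = (1)*(0.161) + (0.161)*(0.701) = 0.273861.
  denominator = (1)^2 + (0.161)^2 + (0.701)^2 = 1.517322.
  rho(1) = 0.273861 / 1.517322 = 0.1805.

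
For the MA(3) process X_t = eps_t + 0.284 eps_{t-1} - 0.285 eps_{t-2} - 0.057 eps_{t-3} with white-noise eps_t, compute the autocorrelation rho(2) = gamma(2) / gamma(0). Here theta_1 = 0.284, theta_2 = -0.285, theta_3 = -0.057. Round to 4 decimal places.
\rho(2) = -0.2585

For an MA(q) process with theta_0 = 1, the autocovariance is
  gamma(k) = sigma^2 * sum_{i=0..q-k} theta_i * theta_{i+k},
and rho(k) = gamma(k) / gamma(0). Sigma^2 cancels.
  numerator   = (1)*(-0.285) + (0.284)*(-0.057) = -0.301188.
  denominator = (1)^2 + (0.284)^2 + (-0.285)^2 + (-0.057)^2 = 1.16513.
  rho(2) = -0.301188 / 1.16513 = -0.2585.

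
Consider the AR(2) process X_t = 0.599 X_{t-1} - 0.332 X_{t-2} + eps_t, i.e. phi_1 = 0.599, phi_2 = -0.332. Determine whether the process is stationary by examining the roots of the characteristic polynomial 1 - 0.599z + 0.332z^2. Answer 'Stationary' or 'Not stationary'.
\text{Stationary}

The AR(p) characteristic polynomial is P(z) = 1 - 0.599z + 0.332z^2.
Stationarity requires all roots to lie outside the unit circle, i.e. |z| > 1 for every root.
Set 1 + (-0.599) z + (0.332) z^2 = 0, i.e. a z^2 + b z + c = 0 with a = 0.332, b = -0.599, c = 1.
Discriminant D = b^2 - 4ac = (-0.599)^2 - 4*(0.332)*1 = 0.358801 - (1.328) = -0.969199.
D < 0, so the roots are the complex-conjugate pair z = (-b +/- i sqrt(-D)) / (2a) = 0.9021 +/- 1.4826i.
For a conjugate pair |z|^2 = z * conj(z) = (product of roots) = c/a = 1/(0.332) = 3.012048, so |z| = sqrt(3.012048) = 1.7355 for both roots.
Moduli of all roots: 1.7355, 1.7355.
All moduli strictly greater than 1? Yes.
Verdict: Stationary.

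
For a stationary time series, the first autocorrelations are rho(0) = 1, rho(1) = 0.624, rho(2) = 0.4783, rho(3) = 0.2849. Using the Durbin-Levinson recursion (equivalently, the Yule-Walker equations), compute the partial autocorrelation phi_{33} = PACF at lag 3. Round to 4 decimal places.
\phi_{33} = -0.1020

The PACF at lag k is phi_{kk}, the last component of the solution
to the Yule-Walker system G_k phi = r_k where
  (G_k)_{ij} = rho(|i - j|), (r_k)_i = rho(i), i,j = 1..k.
Equivalently, Durbin-Levinson gives phi_{kk} iteratively:
  phi_{11} = rho(1)
  phi_{kk} = [rho(k) - sum_{j=1..k-1} phi_{k-1,j} rho(k-j)]
            / [1 - sum_{j=1..k-1} phi_{k-1,j} rho(j)],
  phi_{k,j} = phi_{k-1,j} - phi_{kk} phi_{k-1,k-j},  j = 1..k-1.
Step k = 1:
  phi_11 = rho(1) = 0.624.
Step k = 2:
  phi_22 = [rho(2) - phi_11 rho(1)] / [1 - phi_11 rho(1)] = [0.4783 - (0.624)(0.624)] / [1 - (0.624)(0.624)]
         = 0.088924 / 0.610624 = 0.145628.
  Update: phi_21 = phi_11 - phi_22 phi_11 = 0.624 - (0.145628)(0.624) = 0.533128.
Step k = 3:
  phi_33 = [rho(3) - phi_21 rho(2) - phi_22 rho(1)] / [1 - phi_21 rho(1) - phi_22 rho(2)]
    numerator   = 0.2849 - (0.533128)(0.4783) - (0.145628)(0.624) = -0.06096708
    denominator = 1 - (0.533128)(0.624) - (0.145628)(0.4783) = 0.59767417
  phi_33 = -0.06096708 / 0.59767417 = -0.102.
Therefore phi_{33} = -0.1020.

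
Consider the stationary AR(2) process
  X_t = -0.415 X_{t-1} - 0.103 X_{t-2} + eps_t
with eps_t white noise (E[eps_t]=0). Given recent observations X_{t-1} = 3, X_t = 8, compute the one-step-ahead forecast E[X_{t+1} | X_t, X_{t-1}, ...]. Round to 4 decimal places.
E[X_{t+1} \mid \mathcal F_t] = -3.6290

For an AR(p) model X_t = c + sum_i phi_i X_{t-i} + eps_t, the
one-step-ahead conditional mean is
  E[X_{t+1} | X_t, ...] = c + sum_i phi_i X_{t+1-i}.
Substitute known values:
  E[X_{t+1} | ...] = (-0.415) * (8) + (-0.103) * (3)
                   = -3.6290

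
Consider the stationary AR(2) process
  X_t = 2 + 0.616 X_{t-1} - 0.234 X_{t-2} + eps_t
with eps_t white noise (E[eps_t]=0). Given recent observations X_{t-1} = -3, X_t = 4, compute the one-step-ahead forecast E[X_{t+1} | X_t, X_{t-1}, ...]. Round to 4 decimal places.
E[X_{t+1} \mid \mathcal F_t] = 5.1660

For an AR(p) model X_t = c + sum_i phi_i X_{t-i} + eps_t, the
one-step-ahead conditional mean is
  E[X_{t+1} | X_t, ...] = c + sum_i phi_i X_{t+1-i}.
Substitute known values:
  E[X_{t+1} | ...] = 2 + (0.616) * (4) + (-0.234) * (-3)
                   = 5.1660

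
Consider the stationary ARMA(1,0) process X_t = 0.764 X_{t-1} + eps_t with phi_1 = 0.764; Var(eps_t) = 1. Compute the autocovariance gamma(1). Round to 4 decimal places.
\gamma(1) = 1.8352

Multiply the model equation by X_{t-k} and take expectations. With theta_0 = psi_0 = 1 and psi_j the MA(infinity) weights, this gives
  gamma(k) - sum_i phi_i gamma(k-i) = c_k,
  c_k = sigma^2 * sum_{j=k..q} theta_j psi_{j-k}   (c_k = 0 for k > q),
using gamma(-m) = gamma(m).
Pure AR (q = 0): c_0 = sigma^2 = 1, c_k = 0 for k >= 1.
Equations for k = 0 and k = 1 (AR order 1):
  gamma(0) = phi_1 gamma(1) + c_0
  gamma(1) = phi_1 gamma(0) + c_1
Substituting the second into the first: gamma(0) (1 - phi_1^2) = c_0 + phi_1 c_1, so
  gamma(0) = c_0 / (1 - phi_1^2) = 1 / (1 - (0.764)^2) = 1 / 0.416304 = 2.402091.
  gamma(1) = phi_1 gamma(0) = (0.764)(2.402091) = 1.835197.
Therefore gamma(1) = 1.8352 (to 4 decimal places).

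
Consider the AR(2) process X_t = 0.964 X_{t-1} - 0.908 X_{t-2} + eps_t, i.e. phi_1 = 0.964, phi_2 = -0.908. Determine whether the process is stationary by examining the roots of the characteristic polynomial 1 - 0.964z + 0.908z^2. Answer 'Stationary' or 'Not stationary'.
\text{Stationary}

The AR(p) characteristic polynomial is P(z) = 1 - 0.964z + 0.908z^2.
Stationarity requires all roots to lie outside the unit circle, i.e. |z| > 1 for every root.
Set 1 + (-0.964) z + (0.908) z^2 = 0, i.e. a z^2 + b z + c = 0 with a = 0.908, b = -0.964, c = 1.
Discriminant D = b^2 - 4ac = (-0.964)^2 - 4*(0.908)*1 = 0.929296 - (3.632) = -2.702704.
D < 0, so the roots are the complex-conjugate pair z = (-b +/- i sqrt(-D)) / (2a) = 0.5308 +/- 0.9053i.
For a conjugate pair |z|^2 = z * conj(z) = (product of roots) = c/a = 1/(0.908) = 1.101322, so |z| = sqrt(1.101322) = 1.0494 for both roots.
Moduli of all roots: 1.0494, 1.0494.
All moduli strictly greater than 1? Yes.
Verdict: Stationary.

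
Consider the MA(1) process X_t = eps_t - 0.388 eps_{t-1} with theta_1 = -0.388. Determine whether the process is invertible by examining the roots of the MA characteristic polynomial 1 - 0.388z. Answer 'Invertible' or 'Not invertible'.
\text{Invertible}

The MA(q) characteristic polynomial is P(z) = 1 - 0.388z.
Invertibility requires all roots to lie outside the unit circle, i.e. |z| > 1 for every root.
This is linear in z: 1 + (-0.388) z = 0  =>  z = -1/(-0.388) = 2.57732,  |z| = 2.57732.
Moduli of all roots: 2.5773.
All moduli strictly greater than 1? Yes.
Verdict: Invertible.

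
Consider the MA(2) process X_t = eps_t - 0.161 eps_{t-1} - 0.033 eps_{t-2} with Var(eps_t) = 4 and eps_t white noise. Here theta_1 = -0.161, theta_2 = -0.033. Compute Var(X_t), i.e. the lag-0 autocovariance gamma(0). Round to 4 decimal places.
\gamma(0) = 4.1080

For an MA(q) process X_t = eps_t + sum_i theta_i eps_{t-i} with
Var(eps_t) = sigma^2, the variance is
  gamma(0) = sigma^2 * (1 + sum_i theta_i^2).
  sum_i theta_i^2 = (-0.161)^2 + (-0.033)^2 = 0.025921 + 0.001089 = 0.02701.
  gamma(0) = 4 * (1 + 0.02701) = 4 * 1.02701 = 4.10804, which rounds to 4.1080.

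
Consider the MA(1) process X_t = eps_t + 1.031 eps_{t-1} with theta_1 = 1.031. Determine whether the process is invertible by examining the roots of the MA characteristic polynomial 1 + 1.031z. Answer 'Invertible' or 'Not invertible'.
\text{Not invertible}

The MA(q) characteristic polynomial is P(z) = 1 + 1.031z.
Invertibility requires all roots to lie outside the unit circle, i.e. |z| > 1 for every root.
This is linear in z: 1 + (1.031) z = 0  =>  z = -1/(1.031) = -0.969932,  |z| = 0.969932.
Moduli of all roots: 0.9699.
All moduli strictly greater than 1? No.
Verdict: Not invertible.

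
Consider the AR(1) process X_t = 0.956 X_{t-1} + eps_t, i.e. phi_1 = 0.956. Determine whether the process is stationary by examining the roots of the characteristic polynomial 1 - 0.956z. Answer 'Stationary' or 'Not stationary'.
\text{Stationary}

The AR(p) characteristic polynomial is P(z) = 1 - 0.956z.
Stationarity requires all roots to lie outside the unit circle, i.e. |z| > 1 for every root.
This is linear in z: 1 + (-0.956) z = 0  =>  z = -1/(-0.956) = 1.046025,  |z| = 1.046025.
Moduli of all roots: 1.0460.
All moduli strictly greater than 1? Yes.
Verdict: Stationary.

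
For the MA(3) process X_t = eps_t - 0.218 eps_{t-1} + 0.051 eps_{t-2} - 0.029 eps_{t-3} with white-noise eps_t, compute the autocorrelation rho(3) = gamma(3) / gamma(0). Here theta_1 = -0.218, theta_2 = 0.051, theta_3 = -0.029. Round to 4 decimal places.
\rho(3) = -0.0276

For an MA(q) process with theta_0 = 1, the autocovariance is
  gamma(k) = sigma^2 * sum_{i=0..q-k} theta_i * theta_{i+k},
and rho(k) = gamma(k) / gamma(0). Sigma^2 cancels.
  numerator   = (1)*(-0.029) = -0.029.
  denominator = (1)^2 + (-0.218)^2 + (0.051)^2 + (-0.029)^2 = 1.050966.
  rho(3) = -0.029 / 1.050966 = -0.0276.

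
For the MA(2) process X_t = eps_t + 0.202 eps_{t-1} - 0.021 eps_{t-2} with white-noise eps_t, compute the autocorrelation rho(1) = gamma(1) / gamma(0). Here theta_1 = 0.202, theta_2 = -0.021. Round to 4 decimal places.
\rho(1) = 0.1899

For an MA(q) process with theta_0 = 1, the autocovariance is
  gamma(k) = sigma^2 * sum_{i=0..q-k} theta_i * theta_{i+k},
and rho(k) = gamma(k) / gamma(0). Sigma^2 cancels.
  numerator   = (1)*(0.202) + (0.202)*(-0.021) = 0.197758.
  denominator = (1)^2 + (0.202)^2 + (-0.021)^2 = 1.041245.
  rho(1) = 0.197758 / 1.041245 = 0.1899.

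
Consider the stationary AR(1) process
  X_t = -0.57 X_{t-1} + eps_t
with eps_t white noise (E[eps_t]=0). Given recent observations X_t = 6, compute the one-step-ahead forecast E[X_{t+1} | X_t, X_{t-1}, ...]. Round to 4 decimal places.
E[X_{t+1} \mid \mathcal F_t] = -3.4200

For an AR(p) model X_t = c + sum_i phi_i X_{t-i} + eps_t, the
one-step-ahead conditional mean is
  E[X_{t+1} | X_t, ...] = c + sum_i phi_i X_{t+1-i}.
Substitute known values:
  E[X_{t+1} | ...] = (-0.57) * (6)
                   = -3.4200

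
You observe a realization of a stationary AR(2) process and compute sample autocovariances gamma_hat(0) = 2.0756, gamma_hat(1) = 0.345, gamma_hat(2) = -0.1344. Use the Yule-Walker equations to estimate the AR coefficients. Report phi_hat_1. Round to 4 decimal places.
\hat\phi_{1} = 0.1820

The Yule-Walker equations for an AR(p) process read, in matrix form,
  Gamma_p phi = r_p,   with   (Gamma_p)_{ij} = gamma(|i - j|),
                       (r_p)_i = gamma(i),   i,j = 1..p.
Substitute the sample gammas (Toeplitz matrix and right-hand side of size 2):
  Gamma_p = [[2.0756, 0.345], [0.345, 2.0756]]
  r_p     = [0.345, -0.1344]
Written out:
  2.0756 phi_1 + 0.345 phi_2 = 0.345
  0.345 phi_1 + 2.0756 phi_2 = -0.1344
Solve by Cramer's rule:
  det = gamma(0)^2 - gamma(1)^2 = (2.0756)^2 - (0.345)^2 = 4.30811536 - 0.119025 = 4.18909036
  phi_hat_1 = [gamma(1) gamma(0) - gamma(1) gamma(2)] / det = [(0.345)(2.0756) - (0.345)(-0.1344)] / 4.18909036 = 0.76245 / 4.18909036 = 0.182
  phi_hat_2 = [gamma(0) gamma(2) - gamma(1)^2] / det = [(2.0756)(-0.1344) - (0.345)^2] / 4.18909036 = -0.39798564 / 4.18909036 = -0.095
So phi_hat = [0.1820, -0.0950].
Therefore phi_hat_1 = 0.1820.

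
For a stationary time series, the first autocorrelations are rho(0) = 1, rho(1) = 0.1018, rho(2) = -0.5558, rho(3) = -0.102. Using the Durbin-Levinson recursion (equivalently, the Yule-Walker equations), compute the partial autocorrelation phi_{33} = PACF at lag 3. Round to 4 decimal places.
\phi_{33} = 0.0679

The PACF at lag k is phi_{kk}, the last component of the solution
to the Yule-Walker system G_k phi = r_k where
  (G_k)_{ij} = rho(|i - j|), (r_k)_i = rho(i), i,j = 1..k.
Equivalently, Durbin-Levinson gives phi_{kk} iteratively:
  phi_{11} = rho(1)
  phi_{kk} = [rho(k) - sum_{j=1..k-1} phi_{k-1,j} rho(k-j)]
            / [1 - sum_{j=1..k-1} phi_{k-1,j} rho(j)],
  phi_{k,j} = phi_{k-1,j} - phi_{kk} phi_{k-1,k-j},  j = 1..k-1.
Step k = 1:
  phi_11 = rho(1) = 0.1018.
Step k = 2:
  phi_22 = [rho(2) - phi_11 rho(1)] / [1 - phi_11 rho(1)] = [-0.5558 - (0.1018)(0.1018)] / [1 - (0.1018)(0.1018)]
         = -0.56616324 / 0.98963676 = -0.572092.
  Update: phi_21 = phi_11 - phi_22 phi_11 = 0.1018 - (-0.572092)(0.1018) = 0.160039.
Step k = 3:
  phi_33 = [rho(3) - phi_21 rho(2) - phi_22 rho(1)] / [1 - phi_21 rho(1) - phi_22 rho(2)]
    numerator   = -0.102 - (0.160039)(-0.5558) - (-0.572092)(0.1018) = 0.04518862
    denominator = 1 - (0.160039)(0.1018) - (-0.572092)(-0.5558) = 0.66573932
  phi_33 = 0.04518862 / 0.66573932 = 0.0679.
Therefore phi_{33} = 0.0679.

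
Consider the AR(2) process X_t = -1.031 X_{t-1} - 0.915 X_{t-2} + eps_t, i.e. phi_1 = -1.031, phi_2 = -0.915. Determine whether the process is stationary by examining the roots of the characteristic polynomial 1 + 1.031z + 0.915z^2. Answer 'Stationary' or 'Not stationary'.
\text{Stationary}

The AR(p) characteristic polynomial is P(z) = 1 + 1.031z + 0.915z^2.
Stationarity requires all roots to lie outside the unit circle, i.e. |z| > 1 for every root.
Set 1 + (1.031) z + (0.915) z^2 = 0, i.e. a z^2 + b z + c = 0 with a = 0.915, b = 1.031, c = 1.
Discriminant D = b^2 - 4ac = (1.031)^2 - 4*(0.915)*1 = 1.062961 - (3.66) = -2.597039.
D < 0, so the roots are the complex-conjugate pair z = (-b +/- i sqrt(-D)) / (2a) = -0.5634 +/- 0.8806i.
For a conjugate pair |z|^2 = z * conj(z) = (product of roots) = c/a = 1/(0.915) = 1.092896, so |z| = sqrt(1.092896) = 1.0454 for both roots.
Moduli of all roots: 1.0454, 1.0454.
All moduli strictly greater than 1? Yes.
Verdict: Stationary.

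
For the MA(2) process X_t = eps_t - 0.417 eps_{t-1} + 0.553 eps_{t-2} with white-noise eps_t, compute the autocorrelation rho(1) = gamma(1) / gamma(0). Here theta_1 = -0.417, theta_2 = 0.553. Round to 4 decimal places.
\rho(1) = -0.4377

For an MA(q) process with theta_0 = 1, the autocovariance is
  gamma(k) = sigma^2 * sum_{i=0..q-k} theta_i * theta_{i+k},
and rho(k) = gamma(k) / gamma(0). Sigma^2 cancels.
  numerator   = (1)*(-0.417) + (-0.417)*(0.553) = -0.647601.
  denominator = (1)^2 + (-0.417)^2 + (0.553)^2 = 1.479698.
  rho(1) = -0.647601 / 1.479698 = -0.4377.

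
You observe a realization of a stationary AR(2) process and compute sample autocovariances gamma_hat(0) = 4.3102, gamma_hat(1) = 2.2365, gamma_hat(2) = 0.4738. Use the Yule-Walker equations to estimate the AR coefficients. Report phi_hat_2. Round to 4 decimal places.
\hat\phi_{2} = -0.2180

The Yule-Walker equations for an AR(p) process read, in matrix form,
  Gamma_p phi = r_p,   with   (Gamma_p)_{ij} = gamma(|i - j|),
                       (r_p)_i = gamma(i),   i,j = 1..p.
Substitute the sample gammas (Toeplitz matrix and right-hand side of size 2):
  Gamma_p = [[4.3102, 2.2365], [2.2365, 4.3102]]
  r_p     = [2.2365, 0.4738]
Written out:
  4.3102 phi_1 + 2.2365 phi_2 = 2.2365
  2.2365 phi_1 + 4.3102 phi_2 = 0.4738
Solve by Cramer's rule:
  det = gamma(0)^2 - gamma(1)^2 = (4.3102)^2 - (2.2365)^2 = 18.57782404 - 5.00193225 = 13.57589179
  phi_hat_1 = [gamma(1) gamma(0) - gamma(1) gamma(2)] / det = [(2.2365)(4.3102) - (2.2365)(0.4738)] / 13.57589179 = 8.5801086 / 13.57589179 = 0.632
  phi_hat_2 = [gamma(0) gamma(2) - gamma(1)^2] / det = [(4.3102)(0.4738) - (2.2365)^2] / 13.57589179 = -2.95975949 / 13.57589179 = -0.218
So phi_hat = [0.6320, -0.2180].
Therefore phi_hat_2 = -0.2180.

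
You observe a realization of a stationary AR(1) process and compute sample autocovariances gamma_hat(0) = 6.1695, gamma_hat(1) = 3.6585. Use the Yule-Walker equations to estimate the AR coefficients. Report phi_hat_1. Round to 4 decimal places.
\hat\phi_{1} = 0.5930

The Yule-Walker equations for an AR(p) process read, in matrix form,
  Gamma_p phi = r_p,   with   (Gamma_p)_{ij} = gamma(|i - j|),
                       (r_p)_i = gamma(i),   i,j = 1..p.
Substitute the sample gammas (Toeplitz matrix and right-hand side of size 1):
  Gamma_p = [[6.1695]]
  r_p     = [3.6585]
With p = 1 this is the single equation gamma(0) phi_1 = gamma(1):
  phi_hat_1 = gamma(1) / gamma(0) = 3.6585 / 6.1695 = 0.5930.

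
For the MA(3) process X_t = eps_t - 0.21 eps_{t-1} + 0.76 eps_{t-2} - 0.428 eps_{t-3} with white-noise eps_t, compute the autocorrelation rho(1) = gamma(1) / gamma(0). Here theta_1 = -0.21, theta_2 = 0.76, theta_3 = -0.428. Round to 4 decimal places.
\rho(1) = -0.3850

For an MA(q) process with theta_0 = 1, the autocovariance is
  gamma(k) = sigma^2 * sum_{i=0..q-k} theta_i * theta_{i+k},
and rho(k) = gamma(k) / gamma(0). Sigma^2 cancels.
  numerator   = (1)*(-0.21) + (-0.21)*(0.76) + (0.76)*(-0.428) = -0.69488.
  denominator = (1)^2 + (-0.21)^2 + (0.76)^2 + (-0.428)^2 = 1.804884.
  rho(1) = -0.69488 / 1.804884 = -0.3850.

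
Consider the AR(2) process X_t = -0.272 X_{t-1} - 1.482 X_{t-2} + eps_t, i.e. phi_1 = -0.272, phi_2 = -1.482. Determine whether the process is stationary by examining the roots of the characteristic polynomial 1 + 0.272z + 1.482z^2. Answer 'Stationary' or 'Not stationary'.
\text{Not stationary}

The AR(p) characteristic polynomial is P(z) = 1 + 0.272z + 1.482z^2.
Stationarity requires all roots to lie outside the unit circle, i.e. |z| > 1 for every root.
Set 1 + (0.272) z + (1.482) z^2 = 0, i.e. a z^2 + b z + c = 0 with a = 1.482, b = 0.272, c = 1.
Discriminant D = b^2 - 4ac = (0.272)^2 - 4*(1.482)*1 = 0.073984 - (5.928) = -5.854016.
D < 0, so the roots are the complex-conjugate pair z = (-b +/- i sqrt(-D)) / (2a) = -0.0918 +/- 0.8163i.
For a conjugate pair |z|^2 = z * conj(z) = (product of roots) = c/a = 1/(1.482) = 0.674764, so |z| = sqrt(0.674764) = 0.8214 for both roots.
Moduli of all roots: 0.8214, 0.8214.
All moduli strictly greater than 1? No.
Verdict: Not stationary.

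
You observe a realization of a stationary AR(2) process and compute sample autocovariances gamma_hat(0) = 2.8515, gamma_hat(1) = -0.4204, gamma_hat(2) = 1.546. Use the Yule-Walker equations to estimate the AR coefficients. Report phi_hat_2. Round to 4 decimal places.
\hat\phi_{2} = 0.5320

The Yule-Walker equations for an AR(p) process read, in matrix form,
  Gamma_p phi = r_p,   with   (Gamma_p)_{ij} = gamma(|i - j|),
                       (r_p)_i = gamma(i),   i,j = 1..p.
Substitute the sample gammas (Toeplitz matrix and right-hand side of size 2):
  Gamma_p = [[2.8515, -0.4204], [-0.4204, 2.8515]]
  r_p     = [-0.4204, 1.546]
Written out:
  2.8515 phi_1 - 0.4204 phi_2 = -0.4204
  -0.4204 phi_1 + 2.8515 phi_2 = 1.546
Solve by Cramer's rule:
  det = gamma(0)^2 - gamma(1)^2 = (2.8515)^2 - (-0.4204)^2 = 8.13105225 - 0.17673616 = 7.95431609
  phi_hat_1 = [gamma(1) gamma(0) - gamma(1) gamma(2)] / det = [(-0.4204)(2.8515) - (-0.4204)(1.546)] / 7.95431609 = -0.5488322 / 7.95431609 = -0.069
  phi_hat_2 = [gamma(0) gamma(2) - gamma(1)^2] / det = [(2.8515)(1.546) - (-0.4204)^2] / 7.95431609 = 4.23168284 / 7.95431609 = 0.532
So phi_hat = [-0.0690, 0.5320].
Therefore phi_hat_2 = 0.5320.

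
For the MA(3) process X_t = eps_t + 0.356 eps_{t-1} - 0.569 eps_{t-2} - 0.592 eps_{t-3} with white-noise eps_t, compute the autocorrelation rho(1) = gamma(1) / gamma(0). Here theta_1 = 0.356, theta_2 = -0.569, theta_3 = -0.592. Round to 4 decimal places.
\rho(1) = 0.2722

For an MA(q) process with theta_0 = 1, the autocovariance is
  gamma(k) = sigma^2 * sum_{i=0..q-k} theta_i * theta_{i+k},
and rho(k) = gamma(k) / gamma(0). Sigma^2 cancels.
  numerator   = (1)*(0.356) + (0.356)*(-0.569) + (-0.569)*(-0.592) = 0.490284.
  denominator = (1)^2 + (0.356)^2 + (-0.569)^2 + (-0.592)^2 = 1.800961.
  rho(1) = 0.490284 / 1.800961 = 0.2722.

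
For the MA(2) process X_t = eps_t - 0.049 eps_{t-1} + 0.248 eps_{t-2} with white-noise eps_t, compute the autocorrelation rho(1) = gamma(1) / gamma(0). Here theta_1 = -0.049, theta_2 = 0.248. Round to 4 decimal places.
\rho(1) = -0.0575

For an MA(q) process with theta_0 = 1, the autocovariance is
  gamma(k) = sigma^2 * sum_{i=0..q-k} theta_i * theta_{i+k},
and rho(k) = gamma(k) / gamma(0). Sigma^2 cancels.
  numerator   = (1)*(-0.049) + (-0.049)*(0.248) = -0.061152.
  denominator = (1)^2 + (-0.049)^2 + (0.248)^2 = 1.063905.
  rho(1) = -0.061152 / 1.063905 = -0.0575.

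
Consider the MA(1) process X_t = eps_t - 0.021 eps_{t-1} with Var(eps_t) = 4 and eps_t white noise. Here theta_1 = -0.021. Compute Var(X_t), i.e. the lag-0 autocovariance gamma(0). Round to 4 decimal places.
\gamma(0) = 4.0018

For an MA(q) process X_t = eps_t + sum_i theta_i eps_{t-i} with
Var(eps_t) = sigma^2, the variance is
  gamma(0) = sigma^2 * (1 + sum_i theta_i^2).
  sum_i theta_i^2 = (-0.021)^2 = 0.000441.
  gamma(0) = 4 * (1 + 0.000441) = 4 * 1.000441 = 4.001764, which rounds to 4.0018.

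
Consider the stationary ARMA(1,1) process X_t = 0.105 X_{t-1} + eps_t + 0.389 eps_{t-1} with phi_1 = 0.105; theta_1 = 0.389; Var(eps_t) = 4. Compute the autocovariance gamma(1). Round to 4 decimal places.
\gamma(1) = 2.0796

Multiply the model equation by X_{t-k} and take expectations. With theta_0 = psi_0 = 1 and psi_j the MA(infinity) weights, this gives
  gamma(k) - sum_i phi_i gamma(k-i) = c_k,
  c_k = sigma^2 * sum_{j=k..q} theta_j psi_{j-k}   (c_k = 0 for k > q),
using gamma(-m) = gamma(m).
psi-weights needed (psi_j = theta_j + sum_i phi_i psi_{j-i}):
  psi_1 = theta_1 + phi_1 = 0.389 + (0.105) = 0.494
Right-hand sides:
  c_0 = sigma^2 (1 + theta_1 psi_1) = 4 * (1 + (0.389)(0.494)) = 4 * 1.192166 = 4.768664
  c_1 = sigma^2 theta_1 = 4 * (0.389) = 1.556
  c_2 = 0
Equations for k = 0 and k = 1 (AR order 1):
  gamma(0) = phi_1 gamma(1) + c_0
  gamma(1) = phi_1 gamma(0) + c_1
Substituting the second into the first: gamma(0) (1 - phi_1^2) = c_0 + phi_1 c_1, so
  gamma(0) = (c_0 + phi_1 c_1) / (1 - phi_1^2) = (4.768664 + (0.105)(1.556)) / (1 - (0.105)^2) = 4.932044 / 0.988975 = 4.987026.
  gamma(1) = phi_1 gamma(0) + c_1 = (0.105)(4.987026) + (1.556) = 2.079638.
Therefore gamma(1) = 2.0796 (to 4 decimal places).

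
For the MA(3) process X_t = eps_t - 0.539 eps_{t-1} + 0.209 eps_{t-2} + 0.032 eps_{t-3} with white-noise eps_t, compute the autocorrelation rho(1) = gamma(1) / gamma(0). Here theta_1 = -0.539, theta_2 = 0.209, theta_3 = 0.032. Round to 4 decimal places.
\rho(1) = -0.4830

For an MA(q) process with theta_0 = 1, the autocovariance is
  gamma(k) = sigma^2 * sum_{i=0..q-k} theta_i * theta_{i+k},
and rho(k) = gamma(k) / gamma(0). Sigma^2 cancels.
  numerator   = (1)*(-0.539) + (-0.539)*(0.209) + (0.209)*(0.032) = -0.644963.
  denominator = (1)^2 + (-0.539)^2 + (0.209)^2 + (0.032)^2 = 1.335226.
  rho(1) = -0.644963 / 1.335226 = -0.4830.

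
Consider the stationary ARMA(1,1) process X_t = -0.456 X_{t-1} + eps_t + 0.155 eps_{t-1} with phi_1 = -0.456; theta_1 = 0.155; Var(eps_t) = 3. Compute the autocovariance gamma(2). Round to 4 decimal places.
\gamma(2) = 0.4831

Multiply the model equation by X_{t-k} and take expectations. With theta_0 = psi_0 = 1 and psi_j the MA(infinity) weights, this gives
  gamma(k) - sum_i phi_i gamma(k-i) = c_k,
  c_k = sigma^2 * sum_{j=k..q} theta_j psi_{j-k}   (c_k = 0 for k > q),
using gamma(-m) = gamma(m).
psi-weights needed (psi_j = theta_j + sum_i phi_i psi_{j-i}):
  psi_1 = theta_1 + phi_1 = 0.155 + (-0.456) = -0.301
Right-hand sides:
  c_0 = sigma^2 (1 + theta_1 psi_1) = 3 * (1 + (0.155)(-0.301)) = 3 * 0.953345 = 2.860035
  c_1 = sigma^2 theta_1 = 3 * (0.155) = 0.465
  c_2 = 0
Equations for k = 0 and k = 1 (AR order 1):
  gamma(0) = phi_1 gamma(1) + c_0
  gamma(1) = phi_1 gamma(0) + c_1
Substituting the second into the first: gamma(0) (1 - phi_1^2) = c_0 + phi_1 c_1, so
  gamma(0) = (c_0 + phi_1 c_1) / (1 - phi_1^2) = (2.860035 + (-0.456)(0.465)) / (1 - (-0.456)^2) = 2.647995 / 0.792064 = 3.343158.
  gamma(1) = phi_1 gamma(0) + c_1 = (-0.456)(3.343158) + (0.465) = -1.05948.
For k = 2 (> q): gamma(2) = phi_1 gamma(1) = (-0.456)(-1.05948) = 0.483123.
Therefore gamma(2) = 0.4831 (to 4 decimal places).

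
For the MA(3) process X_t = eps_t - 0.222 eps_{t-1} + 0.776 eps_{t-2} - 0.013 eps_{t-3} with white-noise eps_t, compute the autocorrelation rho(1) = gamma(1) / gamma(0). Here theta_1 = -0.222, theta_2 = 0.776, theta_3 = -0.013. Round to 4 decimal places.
\rho(1) = -0.2448

For an MA(q) process with theta_0 = 1, the autocovariance is
  gamma(k) = sigma^2 * sum_{i=0..q-k} theta_i * theta_{i+k},
and rho(k) = gamma(k) / gamma(0). Sigma^2 cancels.
  numerator   = (1)*(-0.222) + (-0.222)*(0.776) + (0.776)*(-0.013) = -0.40436.
  denominator = (1)^2 + (-0.222)^2 + (0.776)^2 + (-0.013)^2 = 1.651629.
  rho(1) = -0.40436 / 1.651629 = -0.2448.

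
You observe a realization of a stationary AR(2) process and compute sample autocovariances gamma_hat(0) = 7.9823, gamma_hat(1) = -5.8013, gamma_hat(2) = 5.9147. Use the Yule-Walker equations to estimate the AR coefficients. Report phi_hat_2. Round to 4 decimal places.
\hat\phi_{2} = 0.4510

The Yule-Walker equations for an AR(p) process read, in matrix form,
  Gamma_p phi = r_p,   with   (Gamma_p)_{ij} = gamma(|i - j|),
                       (r_p)_i = gamma(i),   i,j = 1..p.
Substitute the sample gammas (Toeplitz matrix and right-hand side of size 2):
  Gamma_p = [[7.9823, -5.8013], [-5.8013, 7.9823]]
  r_p     = [-5.8013, 5.9147]
Written out:
  7.9823 phi_1 - 5.8013 phi_2 = -5.8013
  -5.8013 phi_1 + 7.9823 phi_2 = 5.9147
Solve by Cramer's rule:
  det = gamma(0)^2 - gamma(1)^2 = (7.9823)^2 - (-5.8013)^2 = 63.71711329 - 33.65508169 = 30.0620316
  phi_hat_1 = [gamma(1) gamma(0) - gamma(1) gamma(2)] / det = [(-5.8013)(7.9823) - (-5.8013)(5.9147)] / 30.0620316 = -11.99476788 / 30.0620316 = -0.399
  phi_hat_2 = [gamma(0) gamma(2) - gamma(1)^2] / det = [(7.9823)(5.9147) - (-5.8013)^2] / 30.0620316 = 13.55782812 / 30.0620316 = 0.451
So phi_hat = [-0.3990, 0.4510].
Therefore phi_hat_2 = 0.4510.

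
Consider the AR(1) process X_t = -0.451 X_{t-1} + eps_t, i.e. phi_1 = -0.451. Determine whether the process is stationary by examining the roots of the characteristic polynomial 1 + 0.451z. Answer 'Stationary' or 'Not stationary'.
\text{Stationary}

The AR(p) characteristic polynomial is P(z) = 1 + 0.451z.
Stationarity requires all roots to lie outside the unit circle, i.e. |z| > 1 for every root.
This is linear in z: 1 + (0.451) z = 0  =>  z = -1/(0.451) = -2.217295,  |z| = 2.217295.
Moduli of all roots: 2.2173.
All moduli strictly greater than 1? Yes.
Verdict: Stationary.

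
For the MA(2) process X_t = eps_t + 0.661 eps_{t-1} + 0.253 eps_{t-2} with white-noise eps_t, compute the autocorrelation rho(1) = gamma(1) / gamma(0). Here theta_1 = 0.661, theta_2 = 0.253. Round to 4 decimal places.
\rho(1) = 0.5518

For an MA(q) process with theta_0 = 1, the autocovariance is
  gamma(k) = sigma^2 * sum_{i=0..q-k} theta_i * theta_{i+k},
and rho(k) = gamma(k) / gamma(0). Sigma^2 cancels.
  numerator   = (1)*(0.661) + (0.661)*(0.253) = 0.828233.
  denominator = (1)^2 + (0.661)^2 + (0.253)^2 = 1.50093.
  rho(1) = 0.828233 / 1.50093 = 0.5518.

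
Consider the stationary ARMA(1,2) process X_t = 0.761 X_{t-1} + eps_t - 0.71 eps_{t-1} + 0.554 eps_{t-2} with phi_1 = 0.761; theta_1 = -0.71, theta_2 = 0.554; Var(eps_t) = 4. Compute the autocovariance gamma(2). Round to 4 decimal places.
\gamma(2) = 4.3975

Multiply the model equation by X_{t-k} and take expectations. With theta_0 = psi_0 = 1 and psi_j the MA(infinity) weights, this gives
  gamma(k) - sum_i phi_i gamma(k-i) = c_k,
  c_k = sigma^2 * sum_{j=k..q} theta_j psi_{j-k}   (c_k = 0 for k > q),
using gamma(-m) = gamma(m).
psi-weights needed (psi_j = theta_j + sum_i phi_i psi_{j-i}):
  psi_1 = theta_1 + phi_1 = -0.71 + (0.761) = 0.051
  psi_2 = theta_2 + phi_1 psi_1 = 0.554 + (0.761)(0.051) = 0.592811
Right-hand sides:
  c_0 = sigma^2 (1 + theta_1 psi_1 + theta_2 psi_2) = 4 * (1 + (-0.71)(0.051) + (0.554)(0.592811)) = 4 * 1.292207 = 5.168829
  c_1 = sigma^2 (theta_1 + theta_2 psi_1) = 4 * (-0.71 + (0.554)(0.051)) = -2.726984
  c_2 = sigma^2 theta_2 = 4 * (0.554) = 2.216
Equations for k = 0 and k = 1 (AR order 1):
  gamma(0) = phi_1 gamma(1) + c_0
  gamma(1) = phi_1 gamma(0) + c_1
Substituting the second into the first: gamma(0) (1 - phi_1^2) = c_0 + phi_1 c_1, so
  gamma(0) = (c_0 + phi_1 c_1) / (1 - phi_1^2) = (5.168829 + (0.761)(-2.726984)) / (1 - (0.761)^2) = 3.093594 / 0.420879 = 7.350318.
  gamma(1) = phi_1 gamma(0) + c_1 = (0.761)(7.350318) + (-2.726984) = 2.866608.
For k = 2: gamma(2) = phi_1 gamma(1) + c_2
  = (0.761)(2.866608) + (2.216) = 4.397488.
Therefore gamma(2) = 4.3975 (to 4 decimal places).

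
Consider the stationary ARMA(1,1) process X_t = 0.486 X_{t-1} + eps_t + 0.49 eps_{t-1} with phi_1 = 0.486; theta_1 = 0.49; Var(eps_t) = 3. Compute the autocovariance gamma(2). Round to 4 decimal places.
\gamma(2) = 2.3067

Multiply the model equation by X_{t-k} and take expectations. With theta_0 = psi_0 = 1 and psi_j the MA(infinity) weights, this gives
  gamma(k) - sum_i phi_i gamma(k-i) = c_k,
  c_k = sigma^2 * sum_{j=k..q} theta_j psi_{j-k}   (c_k = 0 for k > q),
using gamma(-m) = gamma(m).
psi-weights needed (psi_j = theta_j + sum_i phi_i psi_{j-i}):
  psi_1 = theta_1 + phi_1 = 0.49 + (0.486) = 0.976
Right-hand sides:
  c_0 = sigma^2 (1 + theta_1 psi_1) = 3 * (1 + (0.49)(0.976)) = 3 * 1.47824 = 4.43472
  c_1 = sigma^2 theta_1 = 3 * (0.49) = 1.47
  c_2 = 0
Equations for k = 0 and k = 1 (AR order 1):
  gamma(0) = phi_1 gamma(1) + c_0
  gamma(1) = phi_1 gamma(0) + c_1
Substituting the second into the first: gamma(0) (1 - phi_1^2) = c_0 + phi_1 c_1, so
  gamma(0) = (c_0 + phi_1 c_1) / (1 - phi_1^2) = (4.43472 + (0.486)(1.47)) / (1 - (0.486)^2) = 5.14914 / 0.763804 = 6.741442.
  gamma(1) = phi_1 gamma(0) + c_1 = (0.486)(6.741442) + (1.47) = 4.746341.
For k = 2 (> q): gamma(2) = phi_1 gamma(1) = (0.486)(4.746341) = 2.306722.
Therefore gamma(2) = 2.3067 (to 4 decimal places).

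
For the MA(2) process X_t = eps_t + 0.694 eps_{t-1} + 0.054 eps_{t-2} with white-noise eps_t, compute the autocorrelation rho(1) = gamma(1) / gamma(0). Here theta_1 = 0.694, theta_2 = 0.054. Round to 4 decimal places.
\rho(1) = 0.4927

For an MA(q) process with theta_0 = 1, the autocovariance is
  gamma(k) = sigma^2 * sum_{i=0..q-k} theta_i * theta_{i+k},
and rho(k) = gamma(k) / gamma(0). Sigma^2 cancels.
  numerator   = (1)*(0.694) + (0.694)*(0.054) = 0.731476.
  denominator = (1)^2 + (0.694)^2 + (0.054)^2 = 1.484552.
  rho(1) = 0.731476 / 1.484552 = 0.4927.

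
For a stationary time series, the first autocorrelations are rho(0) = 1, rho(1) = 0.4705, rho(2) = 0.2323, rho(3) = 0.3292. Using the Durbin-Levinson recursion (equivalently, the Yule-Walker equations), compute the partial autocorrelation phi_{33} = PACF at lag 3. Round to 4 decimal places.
\phi_{33} = 0.2760

The PACF at lag k is phi_{kk}, the last component of the solution
to the Yule-Walker system G_k phi = r_k where
  (G_k)_{ij} = rho(|i - j|), (r_k)_i = rho(i), i,j = 1..k.
Equivalently, Durbin-Levinson gives phi_{kk} iteratively:
  phi_{11} = rho(1)
  phi_{kk} = [rho(k) - sum_{j=1..k-1} phi_{k-1,j} rho(k-j)]
            / [1 - sum_{j=1..k-1} phi_{k-1,j} rho(j)],
  phi_{k,j} = phi_{k-1,j} - phi_{kk} phi_{k-1,k-j},  j = 1..k-1.
Step k = 1:
  phi_11 = rho(1) = 0.4705.
Step k = 2:
  phi_22 = [rho(2) - phi_11 rho(1)] / [1 - phi_11 rho(1)] = [0.2323 - (0.4705)(0.4705)] / [1 - (0.4705)(0.4705)]
         = 0.01092975 / 0.77862975 = 0.014037.
  Update: phi_21 = phi_11 - phi_22 phi_11 = 0.4705 - (0.014037)(0.4705) = 0.463896.
Step k = 3:
  phi_33 = [rho(3) - phi_21 rho(2) - phi_22 rho(1)] / [1 - phi_21 rho(1) - phi_22 rho(2)]
    numerator   = 0.3292 - (0.463896)(0.2323) - (0.014037)(0.4705) = 0.21483259
    denominator = 1 - (0.463896)(0.4705) - (0.014037)(0.2323) = 0.77847633
  phi_33 = 0.21483259 / 0.77847633 = 0.276.
Therefore phi_{33} = 0.2760.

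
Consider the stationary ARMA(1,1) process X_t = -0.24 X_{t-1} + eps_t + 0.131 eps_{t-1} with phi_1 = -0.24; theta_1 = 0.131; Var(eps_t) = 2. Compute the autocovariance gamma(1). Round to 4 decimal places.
\gamma(1) = -0.2241

Multiply the model equation by X_{t-k} and take expectations. With theta_0 = psi_0 = 1 and psi_j the MA(infinity) weights, this gives
  gamma(k) - sum_i phi_i gamma(k-i) = c_k,
  c_k = sigma^2 * sum_{j=k..q} theta_j psi_{j-k}   (c_k = 0 for k > q),
using gamma(-m) = gamma(m).
psi-weights needed (psi_j = theta_j + sum_i phi_i psi_{j-i}):
  psi_1 = theta_1 + phi_1 = 0.131 + (-0.24) = -0.109
Right-hand sides:
  c_0 = sigma^2 (1 + theta_1 psi_1) = 2 * (1 + (0.131)(-0.109)) = 2 * 0.985721 = 1.971442
  c_1 = sigma^2 theta_1 = 2 * (0.131) = 0.262
  c_2 = 0
Equations for k = 0 and k = 1 (AR order 1):
  gamma(0) = phi_1 gamma(1) + c_0
  gamma(1) = phi_1 gamma(0) + c_1
Substituting the second into the first: gamma(0) (1 - phi_1^2) = c_0 + phi_1 c_1, so
  gamma(0) = (c_0 + phi_1 c_1) / (1 - phi_1^2) = (1.971442 + (-0.24)(0.262)) / (1 - (-0.24)^2) = 1.908562 / 0.9424 = 2.025214.
  gamma(1) = phi_1 gamma(0) + c_1 = (-0.24)(2.025214) + (0.262) = -0.224051.
Therefore gamma(1) = -0.2241 (to 4 decimal places).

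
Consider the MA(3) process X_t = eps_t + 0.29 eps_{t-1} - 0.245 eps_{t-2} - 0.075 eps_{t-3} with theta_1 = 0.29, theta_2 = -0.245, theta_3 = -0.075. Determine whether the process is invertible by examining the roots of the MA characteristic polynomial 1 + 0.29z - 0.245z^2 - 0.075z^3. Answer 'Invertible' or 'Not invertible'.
\text{Invertible}

The MA(q) characteristic polynomial is P(z) = 1 + 0.29z - 0.245z^2 - 0.075z^3.
Invertibility requires all roots to lie outside the unit circle, i.e. |z| > 1 for every root.
Degree 3: look for a simple real root z0 first, then factor out (1 - z/z0) and solve the remaining quadratic.
Testing z0 = 2: P(2) = 1 + (0.29)(2) + (-0.245)(2)^2 + (-0.075)(2)^3
  = 1 + (0.58) + (-0.98) + (-0.6) = 0.  So z_0 = 2 is a root, |z_0| = 2.
Divide out the factor (1 - 0.5 z) = (1 - z/z0) (since 1/z0 = 0.5):
  P(z) = (1 - 0.5 z)(1 + (0.79) z + (0.15) z^2)
  [check: z-coef 0.79 - (0.5) = 0.29; z^2-coef 0.15 - (0.5)(0.79) = -0.245; z^3-coef -(0.5)(0.15) = -0.075.]
Remaining roots from the quadratic factor 1 + (0.79) z + (0.15) z^2:
  Set 1 + (0.79) z + (0.15) z^2 = 0, i.e. a z^2 + b z + c = 0 with a = 0.15, b = 0.79, c = 1.
  Discriminant D = b^2 - 4ac = (0.79)^2 - 4*(0.15)*1 = 0.6241 - (0.6) = 0.0241.
  D >= 0, so the roots are real: z = (-b +/- sqrt(D)) / (2a) = (-0.79 +/- 0.155242) / (0.3).
    z_1 = (-0.79 + 0.155242) / (0.3) = -2.1159,   |z_1| = 2.1159.
    z_2 = (-0.79 - 0.155242) / (0.3) = -3.1508,   |z_2| = 3.1508.
Moduli of all roots: 2.0000, 2.1159, 3.1508.
All moduli strictly greater than 1? Yes.
Verdict: Invertible.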